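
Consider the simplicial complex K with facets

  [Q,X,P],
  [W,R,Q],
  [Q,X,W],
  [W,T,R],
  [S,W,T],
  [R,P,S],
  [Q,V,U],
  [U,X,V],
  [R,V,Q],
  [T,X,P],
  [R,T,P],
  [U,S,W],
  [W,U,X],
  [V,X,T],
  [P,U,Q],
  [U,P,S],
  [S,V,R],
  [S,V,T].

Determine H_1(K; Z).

H_1 ≅ Z ⊕ Z/2.

We work with the vertex ordering P < Q < R < S < T < U < V < W < X. The simplices of K, each written with vertices in increasing order, are:

  0-simplices (9): P, Q, R, S, T, U, V, W, X
  1-simplices (27): PQ, PR, PS, PT, PU, PX, QR, QU, QV, QW, QX, RS, RT, RV, RW, ST, SU, SV, SW, TV, TW, TX, UV, UW, UX, VX, WX
  2-simplices (18): PQU, PQX, PRS, PRT, PSU, PTX, QRV, QRW, QUV, QWX, RSV, RTW, STV, STW, SUW, TVX, UVX, UWX

giving chain groups C_0 ≅ Z^9, C_1 ≅ Z^27, C_2 ≅ Z^18.

Boundary ∂_1: C_1 → C_0 maps an edge to its endpoints' difference, ∂[p,q] = q − p. For instance
  ∂TV = V − T.
As a 9×27 matrix over Z this has rank 8, with invariant factors (1,1,1,1,1,1,1,1).

∂_2: C_2 → C_1 sends each 2-simplex [p,q,r] to [q,r] − [p,r] + [p,q]. For instance
  ∂UWX = WX − UX + UW,
  ∂SUW = UW − SW + SU.
The 27×18 boundary matrix has rank 18 and Smith normal form diag(1,1,1,1,1,1,1,1,1,1,1,1,1,1,1,1,1,2).

From H_k ≅ ker(∂_k) / im(∂_{k+1}) we obtain:

  H_1: rank ker ∂_1 − rank ∂_2 = (27 − 8) − 18 = 1, and ∂_2 has invariant factor 2 > 1, so H_1 = Z ⊕ Z/2.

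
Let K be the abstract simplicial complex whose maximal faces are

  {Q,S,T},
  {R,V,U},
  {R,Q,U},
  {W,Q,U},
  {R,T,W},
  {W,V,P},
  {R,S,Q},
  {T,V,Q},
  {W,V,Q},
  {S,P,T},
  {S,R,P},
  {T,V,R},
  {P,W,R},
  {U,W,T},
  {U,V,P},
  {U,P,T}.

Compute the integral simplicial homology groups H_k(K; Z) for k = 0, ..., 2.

H_0 ≅ Z,  H_1 ≅ Z^2,  H_2 ≅ Z.

Fix the vertex order P < Q < R < S < T < U < V < W and write every simplex with vertices in increasing order. Then dim K = 2 and the simplices of K are:

  0-simplices (8): P, Q, R, S, T, U, V, W
  1-simplices (24): PR, PS, PT, PU, PV, PW, QR, QS, QT, QU, QV, QW, RS, RT, RU, RV, RW, ST, TU, TV, TW, UV, UW, VW
  2-simplices (16): PRS, PRW, PST, PTU, PUV, PVW, QRS, QRU, QST, QTV, QUW, QVW, RTV, RTW, RUV, TUW

Hence C_0 ≅ Z^8, C_1 ≅ Z^24, C_2 ≅ Z^16.

The boundary map ∂_1: C_1 → C_0 is given by ∂[p,q] = [q] − [p]. For instance
  ∂QV = V − Q.
As a 8×24 matrix over Z this has rank 7, with invariant factors (1,1,1,1,1,1,1).

∂_2: C_2 → C_1 acts by ∂[p,q,r] = [q,r] − [p,r] + [p,q]. For instance
  ∂PVW = VW − PW + PV,
  ∂RUV = UV − RV + RU.
As a 24×16 matrix over Z this has rank 15, with invariant factors (1,1,1,1,1,1,1,1,1,1,1,1,1,1,1).

Computing H_k = (kernel of ∂_k) / (image of ∂_{k+1}):

  H_0: rank C_0 − rank ∂_1 = 8 − 7 = 1, and the invariant factors of ∂_1 are all 1, so H_0 = Z.
  H_1: rank ker ∂_1 − rank ∂_2 = (24 − 7) − 15 = 2, and the invariant factors of ∂_2 are all 1, so H_1 = Z^2.
  H_2: rank ker ∂_2 − rank ∂_3 = (16 − 15) − 0 = 1, and there is no ∂_3, so H_2 = Z.

As a check, the Euler characteristic is 8 − 24 + 16 = 0, which agrees with 1 − 2 + 1 = 0.
(K is a triangulation of the torus T^2.)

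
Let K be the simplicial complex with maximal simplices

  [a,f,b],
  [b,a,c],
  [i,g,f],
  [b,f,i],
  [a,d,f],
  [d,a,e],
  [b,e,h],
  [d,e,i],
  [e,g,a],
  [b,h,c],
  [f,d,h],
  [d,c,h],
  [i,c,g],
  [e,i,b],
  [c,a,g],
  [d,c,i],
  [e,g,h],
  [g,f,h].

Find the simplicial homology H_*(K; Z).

H_0 = Z,  H_1 = Z^2,  H_2 = Z.

Fix the vertex order a < b < c < d < e < f < g < h < i and write every simplex with vertices in increasing order. Then dim K = 2 and the simplices of K are:

  0-simplices (9): a, b, c, d, e, f, g, h, i
  1-simplices (27): ab, ac, ad, ae, af, ag, bc, be, bf, bh, bi, cd, cg, ch, ci, de, df, dh, di, eg, eh, ei, fg, fh, fi, gh, gi
  2-simplices (18): abc, abf, acg, ade, adf, aeg, bch, beh, bei, bfi, cdh, cdi, cgi, dei, dfh, egh, fgh, fgi

giving chain groups C_0 ≅ Z^9, C_1 ≅ Z^27, C_2 ≅ Z^18.

∂_1: C_1 → C_0 is given by ∂[p,q] = [q] − [p].
As a 9×27 matrix over Z this has rank 8, with invariant factors (1,1,1,1,1,1,1,1).

Boundary ∂_2: C_2 → C_1 sends each 2-simplex [p,q,r] to [q,r] − [p,r] + [p,q]. For instance
  ∂ade = de − ae + ad,
  ∂abf = bf − af + ab.
This gives a 27×18 integer matrix of rank 17; reducing to Smith normal form yields diagonal entries (1,1,1,1,1,1,1,1,1,1,1,1,1,1,1,1,1).

Now H_k = ker ∂_k / im ∂_{k+1}, so:

  H_0: rank C_0 − rank ∂_1 = 9 − 8 = 1, and the invariant factors of ∂_1 are all 1, so H_0 ≅ Z.
  H_1: rank ker ∂_1 − rank ∂_2 = (27 − 8) − 17 = 2, and the invariant factors of ∂_2 are all 1, so H_1 ≅ Z^2.
  H_2: rank ker ∂_2 − rank ∂_3 = (18 − 17) − 0 = 1, and there is no ∂_3, so H_2 ≅ Z.

As a check, the Euler characteristic is 9 − 27 + 18 = 0, which agrees with 1 − 2 + 1 = 0.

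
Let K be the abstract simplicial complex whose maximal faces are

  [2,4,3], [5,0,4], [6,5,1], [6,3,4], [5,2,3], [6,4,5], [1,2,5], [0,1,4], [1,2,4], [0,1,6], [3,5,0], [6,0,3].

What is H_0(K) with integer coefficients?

Fix the vertex order 0 < 1 < 2 < 3 < 4 < 5 < 6 and write every simplex with vertices in increasing order. Then dim K = 2 and the simplices of K are:

  0-simplices (7): [0], [1], [2], [3], [4], [5], [6]
  1-simplices (18): [0,1], [0,3], [0,4], [0,5], [0,6], [1,2], [1,4], [1,5], [1,6], [2,3], [2,4], [2,5], [3,4], [3,5], [3,6], [4,5], [4,6], [5,6]
  2-simplices (12): [0,1,4], [0,1,6], [0,3,5], [0,3,6], [0,4,5], [1,2,4], [1,2,5], [1,5,6], [2,3,4], [2,3,5], [3,4,6], [4,5,6]

Hence C_0 ≅ Z^7, C_1 ≅ Z^18, C_2 ≅ Z^12.

∂_1: C_1 → C_0 maps an edge to its endpoints' difference, ∂[p,q] = q − p. For instance
  ∂[0,1] = [1] − [0].
The 7×18 boundary matrix has rank 6 and Smith normal form diag(1,1,1,1,1,1).

∂_2: C_2 → C_1 sends each 2-simplex [p,q,r] to [q,r] − [p,r] + [p,q]. For instance
  ∂[1,5,6] = [5,6] − [1,6] + [1,5],
  ∂[4,5,6] = [5,6] − [4,6] + [4,5].
As a 18×12 matrix over Z this has rank 12, with invariant factors (1,1,1,1,1,1,1,1,1,1,1,2).

Computing H_k = (kernel of ∂_k) / (image of ∂_{k+1}):

  H_0: rank C_0 − rank ∂_1 = 7 − 6 = 1, and the invariant factors of ∂_1 are all 1, so H_0 ≅ Z.

(K is a triangulation of the real projective plane RP^2.)

H_0 = Z.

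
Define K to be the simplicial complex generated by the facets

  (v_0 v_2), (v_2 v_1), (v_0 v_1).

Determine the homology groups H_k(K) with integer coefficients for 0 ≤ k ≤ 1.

H_0 ≅ Z,  H_1 ≅ Z.

K has 3 vertices, 3 edges.
rank ∂_0 = 0, rank ∂_1 = 2 ⇒ b_0 = 3 − 0 − 2 = 1; all invariant factors of ∂_1 are 1 so no torsion. So H_0 = Z.
rank ∂_1 = 2, rank ∂_2 = 0 ⇒ b_1 = 3 − 2 − 0 = 1. So H_1 = Z.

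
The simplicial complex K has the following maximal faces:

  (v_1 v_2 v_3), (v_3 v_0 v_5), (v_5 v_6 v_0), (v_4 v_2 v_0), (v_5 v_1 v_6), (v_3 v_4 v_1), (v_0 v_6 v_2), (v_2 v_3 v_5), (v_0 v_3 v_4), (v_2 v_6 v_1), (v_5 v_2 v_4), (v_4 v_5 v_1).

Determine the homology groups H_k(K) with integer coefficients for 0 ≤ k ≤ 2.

H_0 ≅ Z,  H_1 ≅ Z_2,  H_2 = 0.

Fix the vertex order v_0 < v_1 < v_2 < v_3 < v_4 < v_5 < v_6 and write every simplex with vertices in increasing order. Then dim K = 2 and the simplices of K are:

  0-simplices (7): [v_0], [v_1], [v_2], [v_3], [v_4], [v_5], [v_6]
  1-simplices (18): (18 of them)
  2-simplices (12): (12 of them)

so the chain groups are C_0 ≅ Z^7, C_1 ≅ Z^18, C_2 ≅ Z^12.

Boundary ∂_1: C_1 → C_0 is given by ∂[p,q] = [q] − [p]. For instance
  ∂[v_0,v_6] = [v_6] − [v_0].
This gives a 7×18 integer matrix of rank 6; reducing to Smith normal form yields diagonal entries (1,1,1,1,1,1).

∂_2: C_2 → C_1 maps a triangle to the signed sum of its edges. For instance
  ∂[v_2,v_3,v_5] = [v_3,v_5] − [v_2,v_5] + [v_2,v_3],
  ∂[v_0,v_3,v_4] = [v_3,v_4] − [v_0,v_4] + [v_0,v_3].
The 18×12 boundary matrix has rank 12 and Smith normal form diag(1,1,1,1,1,1,1,1,1,1,1,2).

Computing H_k = (kernel of ∂_k) / (image of ∂_{k+1}):

  H_0: rank C_0 − rank ∂_1 = 7 − 6 = 1, and the invariant factors of ∂_1 are all 1, so H_0 ≅ Z.
  H_1: rank ker ∂_1 − rank ∂_2 = (18 − 6) − 12 = 0, and ∂_2 has invariant factor 2 > 1, so H_1 ≅ Z_2.
  H_2: rank ker ∂_2 − rank ∂_3 = (12 − 12) − 0 = 0, and there is no ∂_3, so H_2 ≅ 0.

As a check, the Euler characteristic is 7 − 18 + 12 = 1, which agrees with 1 − 0 + 0 = 1.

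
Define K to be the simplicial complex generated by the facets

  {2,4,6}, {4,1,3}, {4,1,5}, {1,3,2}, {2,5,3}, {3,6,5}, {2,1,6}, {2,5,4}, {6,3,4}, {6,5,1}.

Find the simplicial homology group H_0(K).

Fix the vertex order 1 < 2 < 3 < 4 < 5 < 6 and write every simplex with vertices in increasing order. Then dim K = 2 and the simplices of K are:

  0-simplices (6): [1], [2], [3], [4], [5], [6]
  1-simplices (15): [1,2], [1,3], [1,4], [1,5], [1,6], [2,3], [2,4], [2,5], [2,6], [3,4], [3,5], [3,6], [4,5], [4,6], [5,6]
  2-simplices (10): [1,2,3], [1,2,6], [1,3,4], [1,4,5], [1,5,6], [2,3,5], [2,4,5], [2,4,6], [3,4,6], [3,5,6]

giving chain groups C_0 ≅ Z^6, C_1 ≅ Z^15, C_2 ≅ Z^10.

The boundary map ∂_1: C_1 → C_0 sends each edge [p,q] (with p < q) to q − p.
The resulting 6×15 matrix has rank 5, and its Smith normal form has invariant factors (1,1,1,1,1).

Boundary ∂_2: C_2 → C_1 sends each 2-simplex [p,q,r] to [q,r] − [p,r] + [p,q]. For instance
  ∂[1,4,5] = [4,5] − [1,5] + [1,4],
  ∂[1,3,4] = [3,4] − [1,4] + [1,3].
This gives a 15×10 integer matrix of rank 10; reducing to Smith normal form yields diagonal entries (1,1,1,1,1,1,1,1,1,2).

Reading off H_k = ker ∂_k / im ∂_{k+1}:

  H_0: rank C_0 − rank ∂_1 = 6 − 5 = 1, and the invariant factors of ∂_1 are all 1, so H_0 = Z.

H_0 ≅ Z.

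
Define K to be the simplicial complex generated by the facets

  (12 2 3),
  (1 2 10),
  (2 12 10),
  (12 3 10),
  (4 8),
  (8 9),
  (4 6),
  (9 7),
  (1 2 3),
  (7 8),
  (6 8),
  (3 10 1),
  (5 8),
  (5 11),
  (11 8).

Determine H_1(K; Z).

H_1 = Z^3.

Fix the vertex order 1 < 2 < 3 < 4 < 5 < 6 < 7 < 8 < 9 < 10 < 11 < 12 and write every simplex with vertices in increasing order. Then dim K = 2 and the simplices of K are:

  0-simplices (12): [1], [2], [3], [4], [5], [6], [7], [8], [9], [10], [11], [12]
  1-simplices (18): [1,2], [1,3], [1,10], [2,3], [2,10], [2,12], [3,10], [3,12], [4,6], [4,8], [5,8], [5,11], [6,8], [7,8], [7,9], [8,9], [8,11], [10,12]
  2-simplices (6): [1,2,3], [1,2,10], [1,3,10], [2,3,12], [2,10,12], [3,10,12]

Hence C_0 ≅ Z^12, C_1 ≅ Z^18, C_2 ≅ Z^6.

The boundary map ∂_1: C_1 → C_0 is given by ∂[p,q] = [q] − [p]. For instance
  ∂[2,12] = [12] − [2].
This gives a 12×18 integer matrix of rank 10; reducing to Smith normal form yields diagonal entries (1,1,1,1,1,1,1,1,1,1).

The boundary map ∂_2: C_2 → C_1 acts by ∂[p,q,r] = [q,r] − [p,r] + [p,q]. For instance
  ∂[1,3,10] = [3,10] − [1,10] + [1,3],
  ∂[2,3,12] = [3,12] − [2,12] + [2,3].
This gives a 18×6 integer matrix of rank 5; reducing to Smith normal form yields diagonal entries (1,1,1,1,1).

Reading off H_k = ker ∂_k / im ∂_{k+1}:

  H_1: rank ker ∂_1 − rank ∂_2 = (18 − 10) − 5 = 3, and the invariant factors of ∂_2 are all 1, so H_1 ≅ Z^3.

(K is a triangulation of the disjoint union of a wedge of 3 circles and the 2-sphere S^2.)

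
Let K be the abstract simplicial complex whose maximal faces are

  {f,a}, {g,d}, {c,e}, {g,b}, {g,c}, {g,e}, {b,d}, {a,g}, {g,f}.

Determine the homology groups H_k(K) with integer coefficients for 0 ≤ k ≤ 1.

H_0 = Z,  H_1 = Z^3.

Take the total order a < b < c < d < e < f < g on the vertex set. Then K (dimension 1) consists of the simplices:

  0-simplices (7): a, b, c, d, e, f, g
  1-simplices (9): af, ag, bd, bg, ce, cg, dg, eg, fg

so the chain groups are C_0 ≅ Z^7, C_1 ≅ Z^9.

The boundary map ∂_1: C_1 → C_0 sends each edge [p,q] (with p < q) to q − p. For instance
  ∂cg = g − c.
The 7×9 boundary matrix has rank 6 and Smith normal form diag(1,1,1,1,1,1).

From H_k ≅ ker(∂_k) / im(∂_{k+1}) we obtain:

  H_0: rank C_0 − rank ∂_1 = 7 − 6 = 1, and the invariant factors of ∂_1 are all 1, so H_0 = Z.
  H_1: rank ker ∂_1 − rank ∂_2 = (9 − 6) − 0 = 3, and there is no ∂_2, so H_1 = Z^3.

As a check, the Euler characteristic is 7 − 9 = -2, which agrees with 1 − 3 = -2.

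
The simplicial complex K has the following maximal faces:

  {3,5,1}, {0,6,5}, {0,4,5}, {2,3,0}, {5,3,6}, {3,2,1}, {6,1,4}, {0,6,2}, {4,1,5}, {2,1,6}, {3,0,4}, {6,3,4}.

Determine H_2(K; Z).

Fix the vertex order 0 < 1 < 2 < 3 < 4 < 5 < 6 and write every simplex with vertices in increasing order. Then dim K = 2 and the simplices of K are:

  0-simplices (7): [0], [1], [2], [3], [4], [5], [6]
  1-simplices (18): [0,2], [0,3], [0,4], [0,5], [0,6], [1,2], [1,3], [1,4], [1,5], [1,6], [2,3], [2,6], [3,4], [3,5], [3,6], [4,5], [4,6], [5,6]
  2-simplices (12): [0,2,3], [0,2,6], [0,3,4], [0,4,5], [0,5,6], [1,2,3], [1,2,6], [1,3,5], [1,4,5], [1,4,6], [3,4,6], [3,5,6]

giving chain groups C_0 ≅ Z^7, C_1 ≅ Z^18, C_2 ≅ Z^12.

The boundary map ∂_1: C_1 → C_0 maps an edge to its endpoints' difference, ∂[p,q] = q − p.
The resulting 7×18 matrix has rank 6, and its Smith normal form has invariant factors (1,1,1,1,1,1).

The boundary map ∂_2: C_2 → C_1 maps a triangle to the signed sum of its edges. For instance
  ∂[0,4,5] = [4,5] − [0,5] + [0,4],
  ∂[0,2,3] = [2,3] − [0,3] + [0,2].
The resulting 18×12 matrix has rank 12, and its Smith normal form has invariant factors (1,1,1,1,1,1,1,1,1,1,1,2).

From H_k ≅ ker(∂_k) / im(∂_{k+1}) we obtain:

  H_2: rank ker ∂_2 − rank ∂_3 = (12 − 12) − 0 = 0, and there is no ∂_3, so H_2 ≅ 0.

(K is a triangulation of the real projective plane RP^2.)

H_2 = 0.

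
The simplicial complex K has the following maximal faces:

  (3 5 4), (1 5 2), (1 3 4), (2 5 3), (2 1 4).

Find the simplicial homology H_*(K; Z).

Order the vertices as 1 < 2 < 3 < 4 < 5. Listing each simplex with vertices in this order, K has dimension 2 with simplices:

  0-simplices (5): [1], [2], [3], [4], [5]
  1-simplices (10): [1,2], [1,3], [1,4], [1,5], [2,3], [2,4], [2,5], [3,4], [3,5], [4,5]
  2-simplices (5): [1,2,4], [1,2,5], [1,3,4], [2,3,5], [3,4,5]

Hence C_0 ≅ Z^5, C_1 ≅ Z^10, C_2 ≅ Z^5.

Boundary ∂_1: C_1 → C_0 maps an edge to its endpoints' difference, ∂[p,q] = q − p.
As a 5×10 matrix over Z this has rank 4, with invariant factors (1,1,1,1).

The boundary map ∂_2: C_2 → C_1 sends each 2-simplex [p,q,r] to [q,r] − [p,r] + [p,q]. For instance
  ∂[1,2,4] = [2,4] − [1,4] + [1,2],
  ∂[2,3,5] = [3,5] − [2,5] + [2,3].
This gives a 10×5 integer matrix of rank 5; reducing to Smith normal form yields diagonal entries (1,1,1,1,1).

Reading off H_k = ker ∂_k / im ∂_{k+1}:

  H_0: rank C_0 − rank ∂_1 = 5 − 4 = 1, and the invariant factors of ∂_1 are all 1, so H_0 = Z.
  H_1: rank ker ∂_1 − rank ∂_2 = (10 − 4) − 5 = 1, and the invariant factors of ∂_2 are all 1, so H_1 = Z.
  H_2: rank ker ∂_2 − rank ∂_3 = (5 − 5) − 0 = 0, and there is no ∂_3, so H_2 = 0.

As a check, the Euler characteristic is 5 − 10 + 5 = 0, which agrees with 1 − 1 + 0 = 0.

H_0 ≅ Z,  H_1 ≅ Z,  H_2 = 0.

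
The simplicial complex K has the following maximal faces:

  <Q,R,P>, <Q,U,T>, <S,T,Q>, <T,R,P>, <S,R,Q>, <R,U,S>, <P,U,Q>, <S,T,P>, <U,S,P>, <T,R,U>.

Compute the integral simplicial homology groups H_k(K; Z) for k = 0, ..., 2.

Order the vertices as P < Q < R < S < T < U. Listing each simplex with vertices in this order, K has dimension 2 with simplices:

  0-simplices (6): P, Q, R, S, T, U
  1-simplices (15): PQ, PR, PS, PT, PU, QR, QS, QT, QU, RS, RT, RU, ST, SU, TU
  2-simplices (10): PQR, PQU, PRT, PST, PSU, QRS, QST, QTU, RSU, RTU

Hence C_0 ≅ Z^6, C_1 ≅ Z^15, C_2 ≅ Z^10.

∂_1: C_1 → C_0 maps an edge to its endpoints' difference, ∂[p,q] = q − p.
This gives a 6×15 integer matrix of rank 5; reducing to Smith normal form yields diagonal entries (1,1,1,1,1).

Boundary ∂_2: C_2 → C_1 sends each 2-simplex [p,q,r] to [q,r] − [p,r] + [p,q]. For instance
  ∂PQU = QU − PU + PQ,
  ∂PRT = RT − PT + PR.
This gives a 15×10 integer matrix of rank 10; reducing to Smith normal form yields diagonal entries (1,1,1,1,1,1,1,1,1,2).

From H_k ≅ ker(∂_k) / im(∂_{k+1}) we obtain:

  H_0: rank C_0 − rank ∂_1 = 6 − 5 = 1, and the invariant factors of ∂_1 are all 1, so H_0 = Z.
  H_1: rank ker ∂_1 − rank ∂_2 = (15 − 5) − 10 = 0, and ∂_2 has invariant factor 2 > 1, so H_1 = Z/2Z.
  H_2: rank ker ∂_2 − rank ∂_3 = (10 − 10) − 0 = 0, and there is no ∂_3, so H_2 = 0.

(K is a triangulation of the real projective plane RP^2.)

H_0 ≅ Z,  H_1 ≅ Z/2Z,  H_2 = 0.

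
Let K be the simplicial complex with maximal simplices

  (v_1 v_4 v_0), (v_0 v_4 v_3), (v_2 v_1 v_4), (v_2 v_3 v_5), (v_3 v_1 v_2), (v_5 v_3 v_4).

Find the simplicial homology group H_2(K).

K has 6 vertices, 12 edges, 6 triangles.
rank ∂_2 = 6, rank ∂_3 = 0 ⇒ b_2 = 6 − 6 − 0 = 0. So H_2 = 0.

H_2 = 0.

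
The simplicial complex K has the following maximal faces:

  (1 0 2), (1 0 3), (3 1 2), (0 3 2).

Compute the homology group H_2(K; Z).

H_2 ≅ Z.

Take the total order 0 < 1 < 2 < 3 on the vertex set. Then K (dimension 2) consists of the simplices:

  0-simplices (4): [0], [1], [2], [3]
  1-simplices (6): [0,1], [0,2], [0,3], [1,2], [1,3], [2,3]
  2-simplices (4): [0,1,2], [0,1,3], [0,2,3], [1,2,3]

so the chain groups are C_0 ≅ Z^4, C_1 ≅ Z^6, C_2 ≅ Z^4.

∂_1: C_1 → C_0 is given by ∂[p,q] = [q] − [p]. For instance
  ∂[0,1] = [1] − [0].
This gives a 4×6 integer matrix of rank 3; reducing to Smith normal form yields diagonal entries (1,1,1).

∂_2: C_2 → C_1 maps a triangle to the signed sum of its edges. For instance
  ∂[0,1,3] = [1,3] − [0,3] + [0,1],
  ∂[1,2,3] = [2,3] − [1,3] + [1,2].
As a 6×4 matrix over Z this has rank 3, with invariant factors (1,1,1).

Reading off H_k = ker ∂_k / im ∂_{k+1}:

  H_2: rank ker ∂_2 − rank ∂_3 = (4 − 3) − 0 = 1, and there is no ∂_3, so H_2 ≅ Z.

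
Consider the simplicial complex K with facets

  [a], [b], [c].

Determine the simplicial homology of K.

H_0 ≅ Z^3.

We work with the vertex ordering a < b < c. The simplices of K, each written with vertices in increasing order, are:

  0-simplices (3): a, b, c

so the chain groups are C_0 ≅ Z^3.

Computing H_k = (kernel of ∂_k) / (image of ∂_{k+1}):

  H_0: rank C_0 − rank ∂_1 = 3 − 0 = 3, and there is no ∂_1, so H_0 = Z^3.

(K is a triangulation of a set of 3 points.)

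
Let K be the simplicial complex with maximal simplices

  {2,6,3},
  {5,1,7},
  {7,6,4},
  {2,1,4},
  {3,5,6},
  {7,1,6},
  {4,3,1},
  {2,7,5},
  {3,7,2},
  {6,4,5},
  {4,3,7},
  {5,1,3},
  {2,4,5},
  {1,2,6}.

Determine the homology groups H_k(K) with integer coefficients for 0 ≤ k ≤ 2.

K has 7 vertices, 21 edges, 14 triangles.
rank ∂_0 = 0, rank ∂_1 = 6 ⇒ b_0 = 7 − 0 − 6 = 1; all invariant factors of ∂_1 are 1 so no torsion. So H_0 = Z.
rank ∂_1 = 6, rank ∂_2 = 13 ⇒ b_1 = 21 − 6 − 13 = 2; all invariant factors of ∂_2 are 1 so no torsion. So H_1 = Z^2.
rank ∂_2 = 13, rank ∂_3 = 0 ⇒ b_2 = 14 − 13 − 0 = 1. So H_2 = Z.

H_0 ≅ Z,  H_1 ≅ Z^2,  H_2 ≅ Z.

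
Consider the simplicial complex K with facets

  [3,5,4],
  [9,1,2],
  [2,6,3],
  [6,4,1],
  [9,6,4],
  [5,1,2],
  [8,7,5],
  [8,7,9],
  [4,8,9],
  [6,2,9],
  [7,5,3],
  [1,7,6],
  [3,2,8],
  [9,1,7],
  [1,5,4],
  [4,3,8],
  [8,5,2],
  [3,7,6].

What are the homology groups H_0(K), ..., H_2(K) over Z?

H_0 ≅ Z,  H_1 ≅ Z × Z/2,  H_2 = 0.

Order the vertices as 1 < 2 < 3 < 4 < 5 < 6 < 7 < 8 < 9. Listing each simplex with vertices in this order, K has dimension 2 with simplices:

  0-simplices (9): [1], [2], [3], [4], [5], [6], [7], [8], [9]
  1-simplices (27): (27 of them)
  2-simplices (18): [1,2,5], [1,2,9], [1,4,5], [1,4,6], [1,6,7], [1,7,9], [2,3,6], [2,3,8], [2,5,8], [2,6,9], [3,4,5], [3,4,8], [3,5,7], [3,6,7], [4,6,9], [4,8,9], [5,7,8], [7,8,9]

Hence C_0 ≅ Z^9, C_1 ≅ Z^27, C_2 ≅ Z^18.

∂_1: C_1 → C_0 maps an edge to its endpoints' difference, ∂[p,q] = q − p. For instance
  ∂[2,8] = [8] − [2].
As a 9×27 matrix over Z this has rank 8, with invariant factors (1,1,1,1,1,1,1,1).

The boundary map ∂_2: C_2 → C_1 sends each 2-simplex [p,q,r] to [q,r] − [p,r] + [p,q]. For instance
  ∂[1,7,9] = [7,9] − [1,9] + [1,7],
  ∂[2,3,8] = [3,8] − [2,8] + [2,3].
The 27×18 boundary matrix has rank 18 and Smith normal form diag(1,1,1,1,1,1,1,1,1,1,1,1,1,1,1,1,1,2).

From H_k ≅ ker(∂_k) / im(∂_{k+1}) we obtain:

  H_0: rank C_0 − rank ∂_1 = 9 − 8 = 1, and the invariant factors of ∂_1 are all 1, so H_0 = Z.
  H_1: rank ker ∂_1 − rank ∂_2 = (27 − 8) − 18 = 1, and ∂_2 has invariant factor 2 > 1, so H_1 = Z × Z/2.
  H_2: rank ker ∂_2 − rank ∂_3 = (18 − 18) − 0 = 0, and there is no ∂_3, so H_2 = 0.

(K is a triangulation of the Klein bottle.)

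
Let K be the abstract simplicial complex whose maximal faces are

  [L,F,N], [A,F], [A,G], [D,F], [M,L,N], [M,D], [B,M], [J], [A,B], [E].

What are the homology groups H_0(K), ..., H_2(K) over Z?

H_0 ≅ Z^3,  H_1 ≅ Z^2,  H_2 = 0.

Order the vertices as A < B < D < E < F < G < J < L < M < N. Listing each simplex with vertices in this order, K has dimension 2 with simplices:

  0-simplices (10): A, B, D, E, F, G, J, L, M, N
  1-simplices (11): AB, AF, AG, BM, DF, DM, FL, FN, LM, LN, MN
  2-simplices (2): FLN, LMN

giving chain groups C_0 ≅ Z^10, C_1 ≅ Z^11, C_2 ≅ Z^2.

The boundary map ∂_1: C_1 → C_0 is given by ∂[p,q] = [q] − [p].
The resulting 10×11 matrix has rank 7, and its Smith normal form has invariant factors (1,1,1,1,1,1,1).

Boundary ∂_2: C_2 → C_1 acts by ∂[p,q,r] = [q,r] − [p,r] + [p,q]. For instance
  ∂FLN = LN − FN + FL,
  ∂LMN = MN − LN + LM.
The resulting 11×2 matrix has rank 2, and its Smith normal form has invariant factors (1,1).

Reading off H_k = ker ∂_k / im ∂_{k+1}:

  H_0: rank C_0 − rank ∂_1 = 10 − 7 = 3, and the invariant factors of ∂_1 are all 1, so H_0 ≅ Z^3.
  H_1: rank ker ∂_1 − rank ∂_2 = (11 − 7) − 2 = 2, and the invariant factors of ∂_2 are all 1, so H_1 ≅ Z^2.
  H_2: rank ker ∂_2 − rank ∂_3 = (2 − 2) − 0 = 0, and there is no ∂_3, so H_2 ≅ 0.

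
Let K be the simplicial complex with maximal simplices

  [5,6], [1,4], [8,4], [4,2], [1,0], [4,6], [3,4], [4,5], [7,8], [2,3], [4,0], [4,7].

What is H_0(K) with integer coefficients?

H_0 = Z.

Fix the vertex order 0 < 1 < 2 < 3 < 4 < 5 < 6 < 7 < 8 and write every simplex with vertices in increasing order. Then dim K = 1 and the simplices of K are:

  0-simplices (9): [0], [1], [2], [3], [4], [5], [6], [7], [8]
  1-simplices (12): [0,1], [0,4], [1,4], [2,3], [2,4], [3,4], [4,5], [4,6], [4,7], [4,8], [5,6], [7,8]

giving chain groups C_0 ≅ Z^9, C_1 ≅ Z^12.

∂_1: C_1 → C_0 sends each edge [p,q] (with p < q) to q − p.
The 9×12 boundary matrix has rank 8 and Smith normal form diag(1,1,1,1,1,1,1,1).

From H_k ≅ ker(∂_k) / im(∂_{k+1}) we obtain:

  H_0: rank C_0 − rank ∂_1 = 9 − 8 = 1, and the invariant factors of ∂_1 are all 1, so H_0 ≅ Z.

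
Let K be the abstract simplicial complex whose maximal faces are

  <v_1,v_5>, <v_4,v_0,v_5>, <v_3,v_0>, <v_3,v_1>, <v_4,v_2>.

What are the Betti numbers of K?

K has 6 vertices, 7 edges, 1 triangle.
rank ∂_0 = 0, rank ∂_1 = 5 ⇒ b_0 = 6 − 0 − 5 = 1; all invariant factors of ∂_1 are 1 so no torsion. So H_0 ≅ Z.
rank ∂_1 = 5, rank ∂_2 = 1 ⇒ b_1 = 7 − 5 − 1 = 1; all invariant factors of ∂_2 are 1 so no torsion. So H_1 ≅ Z.
rank ∂_2 = 1, rank ∂_3 = 0 ⇒ b_2 = 1 − 1 − 0 = 0. So H_2 ≅ 0.

b_0 = 1, b_1 = 1, b_2 = 0.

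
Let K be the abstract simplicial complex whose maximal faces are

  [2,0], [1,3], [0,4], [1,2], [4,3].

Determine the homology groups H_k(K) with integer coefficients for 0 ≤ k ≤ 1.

H_0 = Z,  H_1 = Z.

We work with the vertex ordering 0 < 1 < 2 < 3 < 4. The simplices of K, each written with vertices in increasing order, are:

  0-simplices (5): [0], [1], [2], [3], [4]
  1-simplices (5): [0,2], [0,4], [1,2], [1,3], [3,4]

Hence C_0 ≅ Z^5, C_1 ≅ Z^5.

∂_1: C_1 → C_0 is given by ∂[p,q] = [q] − [p]. For instance
  ∂[0,2] = [2] − [0].
As a 5×5 matrix over Z this has rank 4, with invariant factors (1,1,1,1).

Reading off H_k = ker ∂_k / im ∂_{k+1}:

  H_0: rank C_0 − rank ∂_1 = 5 − 4 = 1, and the invariant factors of ∂_1 are all 1, so H_0 ≅ Z.
  H_1: rank ker ∂_1 − rank ∂_2 = (5 − 4) − 0 = 1, and there is no ∂_2, so H_1 ≅ Z.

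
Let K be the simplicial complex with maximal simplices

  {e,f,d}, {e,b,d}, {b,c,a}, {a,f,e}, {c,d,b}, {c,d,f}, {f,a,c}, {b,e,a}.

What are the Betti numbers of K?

Take the total order a < b < c < d < e < f on the vertex set. Then K (dimension 2) consists of the simplices:

  0-simplices (6): a, b, c, d, e, f
  1-simplices (12): ab, ac, ae, af, bc, bd, be, cd, cf, de, df, ef
  2-simplices (8): abc, abe, acf, aef, bcd, bde, cdf, def

giving chain groups C_0 ≅ Z^6, C_1 ≅ Z^12, C_2 ≅ Z^8.

Boundary ∂_1: C_1 → C_0 sends each edge [p,q] (with p < q) to q − p.
The resulting 6×12 matrix has rank 5, and its Smith normal form has invariant factors (1,1,1,1,1).

∂_2: C_2 → C_1 maps a triangle to the signed sum of its edges. For instance
  ∂acf = cf − af + ac,
  ∂cdf = df − cf + cd.
As a 12×8 matrix over Z this has rank 7, with invariant factors (1,1,1,1,1,1,1).

From H_k ≅ ker(∂_k) / im(∂_{k+1}) we obtain:

  H_0: rank C_0 − rank ∂_1 = 6 − 5 = 1, and the invariant factors of ∂_1 are all 1, so H_0 ≅ Z.
  H_1: rank ker ∂_1 − rank ∂_2 = (12 − 5) − 7 = 0, and the invariant factors of ∂_2 are all 1, so H_1 ≅ 0.
  H_2: rank ker ∂_2 − rank ∂_3 = (8 − 7) − 0 = 1, and there is no ∂_3, so H_2 ≅ Z.

As a check, the Euler characteristic is 6 − 12 + 8 = 2, which agrees with 1 − 0 + 1 = 2.

Hence the Betti numbers are b_0 = 1, b_1 = 0, b_2 = 1.

b_0 = 1, b_1 = 0, b_2 = 1.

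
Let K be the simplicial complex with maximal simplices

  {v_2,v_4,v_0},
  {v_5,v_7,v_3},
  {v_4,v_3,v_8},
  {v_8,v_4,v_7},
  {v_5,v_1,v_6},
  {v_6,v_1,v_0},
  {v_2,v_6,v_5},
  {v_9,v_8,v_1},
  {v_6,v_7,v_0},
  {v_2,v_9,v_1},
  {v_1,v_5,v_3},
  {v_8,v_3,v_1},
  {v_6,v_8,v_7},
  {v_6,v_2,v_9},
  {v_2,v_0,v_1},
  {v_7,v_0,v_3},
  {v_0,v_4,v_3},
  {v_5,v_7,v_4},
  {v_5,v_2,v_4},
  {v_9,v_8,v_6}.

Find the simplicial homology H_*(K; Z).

H_0 ≅ Z,  H_1 ≅ Z ⊕ Z_2,  H_2 = 0.

Fix the vertex order v_0 < v_1 < v_2 < v_3 < v_4 < v_5 < v_6 < v_7 < v_8 < v_9 and write every simplex with vertices in increasing order. Then dim K = 2 and the simplices of K are:

  0-simplices (10): [v_0], [v_1], [v_2], [v_3], [v_4], [v_5], [v_6], [v_7], [v_8], [v_9]
  1-simplices (30): (30 of them)
  2-simplices (20): (20 of them)

Hence C_0 ≅ Z^10, C_1 ≅ Z^30, C_2 ≅ Z^20.

The boundary map ∂_1: C_1 → C_0 maps an edge to its endpoints' difference, ∂[p,q] = q − p. For instance
  ∂[v_5,v_6] = [v_6] − [v_5].
The resulting 10×30 matrix has rank 9, and its Smith normal form has invariant factors (1,1,1,1,1,1,1,1,1).

Boundary ∂_2: C_2 → C_1 acts by ∂[p,q,r] = [q,r] − [p,r] + [p,q]. For instance
  ∂[v_4,v_5,v_7] = [v_5,v_7] − [v_4,v_7] + [v_4,v_5],
  ∂[v_0,v_2,v_4] = [v_2,v_4] − [v_0,v_4] + [v_0,v_2].
As a 30×20 matrix over Z this has rank 20, with invariant factors (1,1,1,1,1,1,1,1,1,1,1,1,1,1,1,1,1,1,1,2).

From H_k ≅ ker(∂_k) / im(∂_{k+1}) we obtain:

  H_0: rank C_0 − rank ∂_1 = 10 − 9 = 1, and the invariant factors of ∂_1 are all 1, so H_0 = Z.
  H_1: rank ker ∂_1 − rank ∂_2 = (30 − 9) − 20 = 1, and ∂_2 has invariant factor 2 > 1, so H_1 = Z ⊕ Z_2.
  H_2: rank ker ∂_2 − rank ∂_3 = (20 − 20) − 0 = 0, and there is no ∂_3, so H_2 = 0.

(K is a triangulation of the Klein bottle.)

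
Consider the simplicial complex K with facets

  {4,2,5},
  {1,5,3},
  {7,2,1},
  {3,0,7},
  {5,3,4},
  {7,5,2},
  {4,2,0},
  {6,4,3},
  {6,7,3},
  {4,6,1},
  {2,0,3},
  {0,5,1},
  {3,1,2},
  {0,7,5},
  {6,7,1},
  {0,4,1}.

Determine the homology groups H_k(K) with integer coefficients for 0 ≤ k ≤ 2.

Order the vertices as 0 < 1 < 2 < 3 < 4 < 5 < 6 < 7. Listing each simplex with vertices in this order, K has dimension 2 with simplices:

  0-simplices (8): [0], [1], [2], [3], [4], [5], [6], [7]
  1-simplices (24): (24 of them)
  2-simplices (16): [0,1,4], [0,1,5], [0,2,3], [0,2,4], [0,3,7], [0,5,7], [1,2,3], [1,2,7], [1,3,5], [1,4,6], [1,6,7], [2,4,5], [2,5,7], [3,4,5], [3,4,6], [3,6,7]

giving chain groups C_0 ≅ Z^8, C_1 ≅ Z^24, C_2 ≅ Z^16.

∂_1: C_1 → C_0 sends each edge [p,q] (with p < q) to q − p. For instance
  ∂[2,7] = [7] − [2].
The resulting 8×24 matrix has rank 7, and its Smith normal form has invariant factors (1,1,1,1,1,1,1).

Boundary ∂_2: C_2 → C_1 acts by ∂[p,q,r] = [q,r] − [p,r] + [p,q]. For instance
  ∂[1,2,3] = [2,3] − [1,3] + [1,2],
  ∂[1,4,6] = [4,6] − [1,6] + [1,4].
As a 24×16 matrix over Z this has rank 15, with invariant factors (1,1,1,1,1,1,1,1,1,1,1,1,1,1,1).

Now H_k = ker ∂_k / im ∂_{k+1}, so:

  H_0: rank C_0 − rank ∂_1 = 8 − 7 = 1, and the invariant factors of ∂_1 are all 1, so H_0 = Z.
  H_1: rank ker ∂_1 − rank ∂_2 = (24 − 7) − 15 = 2, and the invariant factors of ∂_2 are all 1, so H_1 = Z^2.
  H_2: rank ker ∂_2 − rank ∂_3 = (16 − 15) − 0 = 1, and there is no ∂_3, so H_2 = Z.

H_0 ≅ Z,  H_1 ≅ Z^2,  H_2 ≅ Z.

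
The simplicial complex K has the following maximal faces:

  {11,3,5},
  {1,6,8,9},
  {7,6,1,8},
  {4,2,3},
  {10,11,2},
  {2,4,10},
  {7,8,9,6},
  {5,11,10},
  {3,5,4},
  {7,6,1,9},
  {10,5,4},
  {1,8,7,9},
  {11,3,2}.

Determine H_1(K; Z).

H_1 ≅ 0.

K has 11 vertices, 22 edges, 18 triangles, 5 3-simplices.
rank ∂_1 = 9, rank ∂_2 = 13 ⇒ b_1 = 22 − 9 − 13 = 0; all invariant factors of ∂_2 are 1 so no torsion. So H_1 = 0.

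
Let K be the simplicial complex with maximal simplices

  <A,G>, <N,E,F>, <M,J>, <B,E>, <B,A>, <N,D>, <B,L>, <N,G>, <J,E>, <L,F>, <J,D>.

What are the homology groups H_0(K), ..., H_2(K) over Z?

H_0 = Z,  H_1 = Z^3,  H_2 = 0.

We work with the vertex ordering A < B < D < E < F < G < J < L < M < N. The simplices of K, each written with vertices in increasing order, are:

  0-simplices (10): A, B, D, E, F, G, J, L, M, N
  1-simplices (13): AB, AG, BE, BL, DJ, DN, EF, EJ, EN, FL, FN, GN, JM
  2-simplices (1): EFN

Hence C_0 ≅ Z^10, C_1 ≅ Z^13, C_2 ≅ Z^1.

Boundary ∂_1: C_1 → C_0 sends each edge [p,q] (with p < q) to q − p. For instance
  ∂DJ = J − D.
The 10×13 boundary matrix has rank 9 and Smith normal form diag(1,1,1,1,1,1,1,1,1).

Boundary ∂_2: C_2 → C_1 acts by ∂[p,q,r] = [q,r] − [p,r] + [p,q]. For instance
  ∂EFN = FN − EN + EF.
As a 13×1 matrix over Z this has rank 1, with invariant factors (1).

From H_k ≅ ker(∂_k) / im(∂_{k+1}) we obtain:

  H_0: rank C_0 − rank ∂_1 = 10 − 9 = 1, and the invariant factors of ∂_1 are all 1, so H_0 = Z.
  H_1: rank ker ∂_1 − rank ∂_2 = (13 − 9) − 1 = 3, and the invariant factors of ∂_2 are all 1, so H_1 = Z^3.
  H_2: rank ker ∂_2 − rank ∂_3 = (1 − 1) − 0 = 0, and there is no ∂_3, so H_2 = 0.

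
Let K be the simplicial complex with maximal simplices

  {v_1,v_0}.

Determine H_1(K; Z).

H_1 ≅ 0.

We work with the vertex ordering v_0 < v_1. The simplices of K, each written with vertices in increasing order, are:

  0-simplices (2): [v_0], [v_1]
  1-simplices (1): [v_0,v_1]

giving chain groups C_0 ≅ Z^2, C_1 ≅ Z^1.

The boundary map ∂_1: C_1 → C_0 maps an edge to its endpoints' difference, ∂[p,q] = q − p.
The resulting 2×1 matrix has rank 1, and its Smith normal form has invariant factors (1).

Reading off H_k = ker ∂_k / im ∂_{k+1}:

  H_1: rank ker ∂_1 − rank ∂_2 = (1 − 1) − 0 = 0, and there is no ∂_2, so H_1 = 0.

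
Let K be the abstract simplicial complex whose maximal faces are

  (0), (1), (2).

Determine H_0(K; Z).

H_0 ≅ Z^3.

K has 3 vertices.
rank ∂_0 = 0, rank ∂_1 = 0 ⇒ b_0 = 3 − 0 − 0 = 3. So H_0 ≅ Z^3.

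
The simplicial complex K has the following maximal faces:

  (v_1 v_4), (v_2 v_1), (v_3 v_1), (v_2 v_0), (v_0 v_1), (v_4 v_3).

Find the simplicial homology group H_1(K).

K has 5 vertices, 6 edges.
rank ∂_1 = 4, rank ∂_2 = 0 ⇒ b_1 = 6 − 4 − 0 = 2. So H_1 ≅ Z^2.

H_1 ≅ Z^2.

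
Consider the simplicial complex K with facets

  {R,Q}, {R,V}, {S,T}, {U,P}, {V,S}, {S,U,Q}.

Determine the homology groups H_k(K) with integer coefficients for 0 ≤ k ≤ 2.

H_0 = Z,  H_1 = Z,  H_2 = 0.

Order the vertices as P < Q < R < S < T < U < V. Listing each simplex with vertices in this order, K has dimension 2 with simplices:

  0-simplices (7): P, Q, R, S, T, U, V
  1-simplices (8): PU, QR, QS, QU, RV, ST, SU, SV
  2-simplices (1): QSU

so the chain groups are C_0 ≅ Z^7, C_1 ≅ Z^8, C_2 ≅ Z^1.

∂_1: C_1 → C_0 maps an edge to its endpoints' difference, ∂[p,q] = q − p. For instance
  ∂PU = U − P.
The 7×8 boundary matrix has rank 6 and Smith normal form diag(1,1,1,1,1,1).

The boundary map ∂_2: C_2 → C_1 acts by ∂[p,q,r] = [q,r] − [p,r] + [p,q]. For instance
  ∂QSU = SU − QU + QS.
The 8×1 boundary matrix has rank 1 and Smith normal form diag(1).

Computing H_k = (kernel of ∂_k) / (image of ∂_{k+1}):

  H_0: rank C_0 − rank ∂_1 = 7 − 6 = 1, and the invariant factors of ∂_1 are all 1, so H_0 = Z.
  H_1: rank ker ∂_1 − rank ∂_2 = (8 − 6) − 1 = 1, and the invariant factors of ∂_2 are all 1, so H_1 = Z.
  H_2: rank ker ∂_2 − rank ∂_3 = (1 − 1) − 0 = 0, and there is no ∂_3, so H_2 = 0.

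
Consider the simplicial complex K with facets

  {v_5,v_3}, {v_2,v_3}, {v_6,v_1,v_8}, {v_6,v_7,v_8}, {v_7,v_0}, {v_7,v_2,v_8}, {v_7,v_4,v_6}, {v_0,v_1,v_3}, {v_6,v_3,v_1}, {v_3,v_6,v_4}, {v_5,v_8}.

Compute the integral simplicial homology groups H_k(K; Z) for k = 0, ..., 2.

We work with the vertex ordering v_0 < v_1 < v_2 < v_3 < v_4 < v_5 < v_6 < v_7 < v_8. The simplices of K, each written with vertices in increasing order, are:

  0-simplices (9): [v_0], [v_1], [v_2], [v_3], [v_4], [v_5], [v_6], [v_7], [v_8]
  1-simplices (18): (18 of them)
  2-simplices (7): [v_0,v_1,v_3], [v_1,v_3,v_6], [v_1,v_6,v_8], [v_2,v_7,v_8], [v_3,v_4,v_6], [v_4,v_6,v_7], [v_6,v_7,v_8]

giving chain groups C_0 ≅ Z^9, C_1 ≅ Z^18, C_2 ≅ Z^7.

Boundary ∂_1: C_1 → C_0 maps an edge to its endpoints' difference, ∂[p,q] = q − p. For instance
  ∂[v_0,v_7] = [v_7] − [v_0].
The resulting 9×18 matrix has rank 8, and its Smith normal form has invariant factors (1,1,1,1,1,1,1,1).

∂_2: C_2 → C_1 acts by ∂[p,q,r] = [q,r] − [p,r] + [p,q]. For instance
  ∂[v_6,v_7,v_8] = [v_7,v_8] − [v_6,v_8] + [v_6,v_7],
  ∂[v_2,v_7,v_8] = [v_7,v_8] − [v_2,v_8] + [v_2,v_7].
The resulting 18×7 matrix has rank 7, and its Smith normal form has invariant factors (1,1,1,1,1,1,1).

Now H_k = ker ∂_k / im ∂_{k+1}, so:

  H_0: rank C_0 − rank ∂_1 = 9 − 8 = 1, and the invariant factors of ∂_1 are all 1, so H_0 = Z.
  H_1: rank ker ∂_1 − rank ∂_2 = (18 − 8) − 7 = 3, and the invariant factors of ∂_2 are all 1, so H_1 = Z^3.
  H_2: rank ker ∂_2 − rank ∂_3 = (7 − 7) − 0 = 0, and there is no ∂_3, so H_2 = 0.

H_0 = Z,  H_1 = Z^3,  H_2 = 0.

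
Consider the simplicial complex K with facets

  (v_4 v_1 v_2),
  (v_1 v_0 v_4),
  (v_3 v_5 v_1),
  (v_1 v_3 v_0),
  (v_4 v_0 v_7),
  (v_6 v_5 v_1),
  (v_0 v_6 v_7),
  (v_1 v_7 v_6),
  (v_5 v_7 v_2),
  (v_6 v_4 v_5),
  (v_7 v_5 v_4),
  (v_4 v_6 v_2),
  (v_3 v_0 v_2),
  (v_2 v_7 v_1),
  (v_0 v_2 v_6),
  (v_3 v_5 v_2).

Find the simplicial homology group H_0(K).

H_0 = Z.

Take the total order v_0 < v_1 < v_2 < v_3 < v_4 < v_5 < v_6 < v_7 on the vertex set. Then K (dimension 2) consists of the simplices:

  0-simplices (8): [v_0], [v_1], [v_2], [v_3], [v_4], [v_5], [v_6], [v_7]
  1-simplices (24): (24 of them)
  2-simplices (16): (16 of them)

giving chain groups C_0 ≅ Z^8, C_1 ≅ Z^24, C_2 ≅ Z^16.

The boundary map ∂_1: C_1 → C_0 maps an edge to its endpoints' difference, ∂[p,q] = q − p. For instance
  ∂[v_0,v_2] = [v_2] − [v_0].
As a 8×24 matrix over Z this has rank 7, with invariant factors (1,1,1,1,1,1,1).

The boundary map ∂_2: C_2 → C_1 acts by ∂[p,q,r] = [q,r] − [p,r] + [p,q]. For instance
  ∂[v_0,v_6,v_7] = [v_6,v_7] − [v_0,v_7] + [v_0,v_6],
  ∂[v_4,v_5,v_6] = [v_5,v_6] − [v_4,v_6] + [v_4,v_5].
As a 24×16 matrix over Z this has rank 15, with invariant factors (1,1,1,1,1,1,1,1,1,1,1,1,1,1,1).

Reading off H_k = ker ∂_k / im ∂_{k+1}:

  H_0: rank C_0 − rank ∂_1 = 8 − 7 = 1, and the invariant factors of ∂_1 are all 1, so H_0 = Z.

(K is a triangulation of the torus T^2.)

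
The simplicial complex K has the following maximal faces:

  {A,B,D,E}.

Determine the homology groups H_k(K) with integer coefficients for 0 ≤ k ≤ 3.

H_0 ≅ Z,  H_1 = 0,  H_2 = 0,  H_3 = 0.

Take the total order A < B < D < E on the vertex set. Then K (dimension 3) consists of the simplices:

  0-simplices (4): A, B, D, E
  1-simplices (6): AB, AD, AE, BD, BE, DE
  2-simplices (4): ABD, ABE, ADE, BDE
  3-simplices (1): ABDE

giving chain groups C_0 ≅ Z^4, C_1 ≅ Z^6, C_2 ≅ Z^4, C_3 ≅ Z^1.

Boundary ∂_1: C_1 → C_0 sends each edge [p,q] (with p < q) to q − p. For instance
  ∂BE = E − B.
This gives a 4×6 integer matrix of rank 3; reducing to Smith normal form yields diagonal entries (1,1,1).

The boundary map ∂_2: C_2 → C_1 maps a triangle to the signed sum of its edges. For instance
  ∂ABD = BD − AD + AB,
  ∂ADE = DE − AE + AD.
The 6×4 boundary matrix has rank 3 and Smith normal form diag(1,1,1).

The boundary map ∂_3: C_3 → C_2 sends each 3-simplex σ to the alternating sum Σ_i (−1)^i (σ with its i-th vertex removed). For instance
  ∂ABDE = BDE − ADE + ABE − ABD.
The 4×1 boundary matrix has rank 1 and Smith normal form diag(1).

Now H_k = ker ∂_k / im ∂_{k+1}, so:

  H_0: rank C_0 − rank ∂_1 = 4 − 3 = 1, and the invariant factors of ∂_1 are all 1, so H_0 ≅ Z.
  H_1: rank ker ∂_1 − rank ∂_2 = (6 − 3) − 3 = 0, and the invariant factors of ∂_2 are all 1, so H_1 ≅ 0.
  H_2: rank ker ∂_2 − rank ∂_3 = (4 − 3) − 1 = 0, and the invariant factors of ∂_3 are all 1, so H_2 ≅ 0.
  H_3: rank ker ∂_3 − rank ∂_4 = (1 − 1) − 0 = 0, and there is no ∂_4, so H_3 ≅ 0.

As a check, the Euler characteristic is 4 − 6 + 4 − 1 = 1, which agrees with 1 − 0 + 0 − 0 = 1.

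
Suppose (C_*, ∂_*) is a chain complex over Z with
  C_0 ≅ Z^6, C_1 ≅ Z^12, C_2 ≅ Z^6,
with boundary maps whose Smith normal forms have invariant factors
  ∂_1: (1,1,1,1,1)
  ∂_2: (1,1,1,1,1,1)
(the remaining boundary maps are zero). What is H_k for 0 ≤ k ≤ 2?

H_0 ≅ Z,  H_1 ≅ Z,  H_2 = 0.

H_0: b_0 = 6 − 0 − 5 = 1; torsion from ∂_1 factors > 1: none. So H_0 ≅ Z.
H_1: b_1 = 12 − 5 − 6 = 1; torsion from ∂_2 factors > 1: none. So H_1 ≅ Z.
H_2: b_2 = 6 − 6 − 0 = 0; torsion from ∂_3 factors > 1: none. So H_2 ≅ 0.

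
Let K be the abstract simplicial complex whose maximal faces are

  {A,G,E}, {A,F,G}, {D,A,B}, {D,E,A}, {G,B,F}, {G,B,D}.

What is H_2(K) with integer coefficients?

H_2 = 0.

Take the total order A < B < D < E < F < G on the vertex set. Then K (dimension 2) consists of the simplices:

  0-simplices (6): A, B, D, E, F, G
  1-simplices (12): AB, AD, AE, AF, AG, BD, BF, BG, DE, DG, EG, FG
  2-simplices (6): ABD, ADE, AEG, AFG, BDG, BFG

giving chain groups C_0 ≅ Z^6, C_1 ≅ Z^12, C_2 ≅ Z^6.

Boundary ∂_1: C_1 → C_0 sends each edge [p,q] (with p < q) to q − p. For instance
  ∂AD = D − A.
As a 6×12 matrix over Z this has rank 5, with invariant factors (1,1,1,1,1).

∂_2: C_2 → C_1 acts by ∂[p,q,r] = [q,r] − [p,r] + [p,q]. For instance
  ∂ABD = BD − AD + AB,
  ∂AEG = EG − AG + AE.
As a 12×6 matrix over Z this has rank 6, with invariant factors (1,1,1,1,1,1).

From H_k ≅ ker(∂_k) / im(∂_{k+1}) we obtain:

  H_2: rank ker ∂_2 − rank ∂_3 = (6 − 6) − 0 = 0, and there is no ∂_3, so H_2 ≅ 0.

(K is a triangulation of the cylinder S^1 x I.)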